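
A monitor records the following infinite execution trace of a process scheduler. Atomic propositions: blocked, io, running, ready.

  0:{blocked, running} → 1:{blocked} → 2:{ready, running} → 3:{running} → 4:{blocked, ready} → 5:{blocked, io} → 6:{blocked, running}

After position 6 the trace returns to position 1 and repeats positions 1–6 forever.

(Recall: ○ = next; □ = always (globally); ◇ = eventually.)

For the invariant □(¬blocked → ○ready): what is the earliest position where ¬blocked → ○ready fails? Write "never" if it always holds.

Check ¬blocked → ○ready at each position in order: 0 ✓, 1 ✓.
At position 2 the labels are {ready, running} and the next position 3 has {running}, so ¬blocked → ○ready is false there. This is the first violation.

2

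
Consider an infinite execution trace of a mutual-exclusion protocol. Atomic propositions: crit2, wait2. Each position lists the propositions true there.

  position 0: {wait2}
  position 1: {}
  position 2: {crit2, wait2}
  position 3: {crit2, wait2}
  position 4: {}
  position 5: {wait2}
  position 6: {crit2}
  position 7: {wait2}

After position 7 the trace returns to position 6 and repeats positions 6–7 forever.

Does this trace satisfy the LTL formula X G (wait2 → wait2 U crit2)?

The position after 0 is 1; G (wait2 → wait2 U crit2) is true there.

Holds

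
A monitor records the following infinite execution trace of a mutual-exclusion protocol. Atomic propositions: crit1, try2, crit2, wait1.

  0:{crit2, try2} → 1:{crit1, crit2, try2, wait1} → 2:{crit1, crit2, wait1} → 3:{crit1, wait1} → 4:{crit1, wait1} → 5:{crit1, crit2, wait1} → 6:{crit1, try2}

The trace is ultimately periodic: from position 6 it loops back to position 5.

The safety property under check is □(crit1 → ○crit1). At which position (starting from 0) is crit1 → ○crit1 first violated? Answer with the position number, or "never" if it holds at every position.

crit1 → ○crit1 holds at every position 0..6, and those are all the positions the trace ever visits, so the invariant □(crit1 → ○crit1) is never violated.

never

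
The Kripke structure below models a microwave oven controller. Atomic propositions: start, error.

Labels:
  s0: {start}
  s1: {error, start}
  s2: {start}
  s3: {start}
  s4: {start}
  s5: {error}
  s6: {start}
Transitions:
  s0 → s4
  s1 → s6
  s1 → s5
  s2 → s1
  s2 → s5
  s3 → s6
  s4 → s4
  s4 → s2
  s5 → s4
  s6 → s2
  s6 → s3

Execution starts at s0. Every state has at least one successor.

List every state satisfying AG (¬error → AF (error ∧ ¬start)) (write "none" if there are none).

none

States satisfying ¬error → AF (error ∧ ¬start): {s1, s5}.
States satisfying AG (¬error → AF (error ∧ ¬start)): ∅.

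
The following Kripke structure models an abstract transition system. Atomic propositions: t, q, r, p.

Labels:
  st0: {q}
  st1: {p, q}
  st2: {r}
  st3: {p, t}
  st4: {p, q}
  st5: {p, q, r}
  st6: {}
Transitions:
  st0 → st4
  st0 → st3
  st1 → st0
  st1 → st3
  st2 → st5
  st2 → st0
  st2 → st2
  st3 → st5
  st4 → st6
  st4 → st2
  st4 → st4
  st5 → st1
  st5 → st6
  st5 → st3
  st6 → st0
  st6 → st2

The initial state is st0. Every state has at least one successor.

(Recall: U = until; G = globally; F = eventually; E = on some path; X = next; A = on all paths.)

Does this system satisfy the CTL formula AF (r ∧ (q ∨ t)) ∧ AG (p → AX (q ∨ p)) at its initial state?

Does not hold

States satisfying r ∧ (q ∨ t): {st5}.
States satisfying AF (r ∧ (q ∨ t)): {st3, st5}.
States satisfying p → AX (q ∨ p): {st0, st1, st2, st3, st6}.
States satisfying AG (p → AX (q ∨ p)): ∅.
States satisfying AF (r ∧ (q ∨ t)) ∧ AG (p → AX (q ∨ p)): ∅.
st0 ∉ Sat(AF (r ∧ (q ∨ t)) ∧ AG (p → AX (q ∨ p))).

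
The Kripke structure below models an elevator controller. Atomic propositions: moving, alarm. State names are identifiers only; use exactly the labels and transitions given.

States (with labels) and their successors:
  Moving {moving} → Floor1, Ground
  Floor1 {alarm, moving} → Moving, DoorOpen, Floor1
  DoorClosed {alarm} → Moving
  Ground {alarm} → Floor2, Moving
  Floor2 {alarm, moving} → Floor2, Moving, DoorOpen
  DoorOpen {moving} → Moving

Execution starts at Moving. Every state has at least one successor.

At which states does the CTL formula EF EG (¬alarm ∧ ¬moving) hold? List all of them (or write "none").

States satisfying EG (¬alarm ∧ ¬moving): ∅.
States satisfying EF EG (¬alarm ∧ ¬moving): ∅.

none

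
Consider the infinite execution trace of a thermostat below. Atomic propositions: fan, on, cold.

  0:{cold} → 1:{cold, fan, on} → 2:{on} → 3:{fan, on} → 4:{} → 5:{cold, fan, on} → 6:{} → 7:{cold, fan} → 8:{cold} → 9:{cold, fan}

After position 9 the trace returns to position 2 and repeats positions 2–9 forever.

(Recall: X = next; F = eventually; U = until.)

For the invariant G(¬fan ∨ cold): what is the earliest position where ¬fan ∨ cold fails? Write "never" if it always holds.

3

Check ¬fan ∨ cold at each position in order: 0 ✓, 1 ✓, 2 ✓.
At position 3 the labels are {fan, on}, so ¬fan ∨ cold is false there. This is the first violation.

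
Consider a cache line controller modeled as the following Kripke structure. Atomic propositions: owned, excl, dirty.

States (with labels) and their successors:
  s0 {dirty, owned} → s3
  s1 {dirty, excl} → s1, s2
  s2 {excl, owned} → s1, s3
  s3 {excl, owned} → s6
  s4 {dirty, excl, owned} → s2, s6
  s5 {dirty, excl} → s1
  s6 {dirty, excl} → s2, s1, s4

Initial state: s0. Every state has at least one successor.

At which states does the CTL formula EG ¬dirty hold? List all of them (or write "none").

none

States satisfying ¬dirty: {s2, s3}.
States satisfying EG ¬dirty: ∅.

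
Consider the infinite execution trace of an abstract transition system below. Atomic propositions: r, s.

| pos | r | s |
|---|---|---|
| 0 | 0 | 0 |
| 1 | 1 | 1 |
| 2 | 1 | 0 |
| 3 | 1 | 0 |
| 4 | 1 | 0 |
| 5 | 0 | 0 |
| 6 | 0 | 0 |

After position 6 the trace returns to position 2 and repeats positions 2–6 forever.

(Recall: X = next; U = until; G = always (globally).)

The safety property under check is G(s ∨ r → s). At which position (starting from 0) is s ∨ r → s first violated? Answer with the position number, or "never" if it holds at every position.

Check s ∨ r → s at each position in order: 0 ✓, 1 ✓.
At position 2 the labels are {r}, so s ∨ r → s is false there. This is the first violation.

2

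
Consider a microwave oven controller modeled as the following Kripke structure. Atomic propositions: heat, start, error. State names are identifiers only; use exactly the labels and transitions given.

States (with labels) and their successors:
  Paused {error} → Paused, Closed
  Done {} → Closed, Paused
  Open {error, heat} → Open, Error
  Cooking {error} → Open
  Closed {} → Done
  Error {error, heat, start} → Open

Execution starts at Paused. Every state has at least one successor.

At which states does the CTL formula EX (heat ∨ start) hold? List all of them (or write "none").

{Open, Cooking, Error}

States satisfying heat ∨ start: {Open, Error}.
States satisfying EX (heat ∨ start): {Open, Cooking, Error}.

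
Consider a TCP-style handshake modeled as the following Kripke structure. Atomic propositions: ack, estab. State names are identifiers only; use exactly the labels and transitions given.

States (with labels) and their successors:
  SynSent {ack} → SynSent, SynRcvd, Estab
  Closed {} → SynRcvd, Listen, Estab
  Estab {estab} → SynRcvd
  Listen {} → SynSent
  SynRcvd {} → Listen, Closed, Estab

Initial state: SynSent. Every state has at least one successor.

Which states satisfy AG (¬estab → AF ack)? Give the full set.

States satisfying ¬estab → AF ack: {SynSent, Estab, Listen}.
States satisfying AG (¬estab → AF ack): ∅.

none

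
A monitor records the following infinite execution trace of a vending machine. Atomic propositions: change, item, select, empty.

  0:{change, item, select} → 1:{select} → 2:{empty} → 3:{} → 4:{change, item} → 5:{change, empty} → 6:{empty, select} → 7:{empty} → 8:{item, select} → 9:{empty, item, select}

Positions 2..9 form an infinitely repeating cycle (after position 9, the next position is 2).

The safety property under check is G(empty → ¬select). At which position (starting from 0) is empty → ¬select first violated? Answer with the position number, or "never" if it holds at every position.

6

Check empty → ¬select at each position in order: 0 ✓, 1 ✓, 2 ✓, 3 ✓, 4 ✓, 5 ✓.
At position 6 the labels are {empty, select}, so empty → ¬select is false there. This is the first violation.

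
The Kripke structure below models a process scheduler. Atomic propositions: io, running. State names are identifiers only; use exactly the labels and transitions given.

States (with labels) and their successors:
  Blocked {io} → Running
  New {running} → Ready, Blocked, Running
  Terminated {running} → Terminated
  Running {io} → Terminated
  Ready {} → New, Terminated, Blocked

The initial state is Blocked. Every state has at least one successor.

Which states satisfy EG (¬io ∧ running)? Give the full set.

States satisfying ¬io ∧ running: {New, Terminated}.
States satisfying EG (¬io ∧ running): {Terminated}.

{Terminated}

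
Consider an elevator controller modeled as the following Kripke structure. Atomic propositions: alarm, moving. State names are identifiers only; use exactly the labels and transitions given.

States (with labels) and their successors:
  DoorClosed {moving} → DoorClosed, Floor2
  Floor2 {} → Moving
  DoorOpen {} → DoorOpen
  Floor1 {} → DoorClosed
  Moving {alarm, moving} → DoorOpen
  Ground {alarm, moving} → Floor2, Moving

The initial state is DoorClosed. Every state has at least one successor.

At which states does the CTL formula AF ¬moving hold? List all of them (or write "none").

{Floor2, DoorOpen, Floor1, Moving, Ground}

States satisfying ¬moving: {Floor2, DoorOpen, Floor1}.
States satisfying AF ¬moving: {Floor2, DoorOpen, Floor1, Moving, Ground}.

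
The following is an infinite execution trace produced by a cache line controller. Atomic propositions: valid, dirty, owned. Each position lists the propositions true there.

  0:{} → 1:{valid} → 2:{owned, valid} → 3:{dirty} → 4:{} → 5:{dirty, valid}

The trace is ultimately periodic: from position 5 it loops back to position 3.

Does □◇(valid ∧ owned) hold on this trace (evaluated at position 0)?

◇(valid ∧ owned) must hold at every position from 0 onward. It fails at position 3, so □◇(valid ∧ owned) is false.

Does not hold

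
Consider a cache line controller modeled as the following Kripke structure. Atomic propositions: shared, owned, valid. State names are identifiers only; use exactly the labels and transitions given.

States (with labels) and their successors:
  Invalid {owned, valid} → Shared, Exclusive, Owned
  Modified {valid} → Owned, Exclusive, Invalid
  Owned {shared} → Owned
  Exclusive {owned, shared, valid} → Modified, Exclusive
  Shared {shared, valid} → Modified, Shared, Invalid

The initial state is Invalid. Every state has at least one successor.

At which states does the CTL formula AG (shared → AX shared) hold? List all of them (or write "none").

States satisfying shared → AX shared: {Invalid, Modified, Owned}.
States satisfying AG (shared → AX shared): {Owned}.

{Owned}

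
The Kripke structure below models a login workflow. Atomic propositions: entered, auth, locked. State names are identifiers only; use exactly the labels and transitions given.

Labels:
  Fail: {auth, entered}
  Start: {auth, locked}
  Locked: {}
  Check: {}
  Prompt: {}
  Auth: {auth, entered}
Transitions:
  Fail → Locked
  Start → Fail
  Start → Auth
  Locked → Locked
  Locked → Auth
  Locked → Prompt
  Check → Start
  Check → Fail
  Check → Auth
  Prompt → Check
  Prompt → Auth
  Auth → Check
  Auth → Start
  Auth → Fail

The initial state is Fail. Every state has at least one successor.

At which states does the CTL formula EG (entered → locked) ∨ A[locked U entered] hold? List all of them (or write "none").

States satisfying entered → locked: {Start, Locked, Check, Prompt}.
States satisfying EG (entered → locked): {Locked}.
States satisfying locked: {Start}.
States satisfying entered: {Fail, Auth}.
States satisfying A[locked U entered]: {Fail, Start, Auth}.
States satisfying EG (entered → locked) ∨ A[locked U entered]: {Fail, Start, Locked, Auth}.

{Fail, Start, Locked, Auth}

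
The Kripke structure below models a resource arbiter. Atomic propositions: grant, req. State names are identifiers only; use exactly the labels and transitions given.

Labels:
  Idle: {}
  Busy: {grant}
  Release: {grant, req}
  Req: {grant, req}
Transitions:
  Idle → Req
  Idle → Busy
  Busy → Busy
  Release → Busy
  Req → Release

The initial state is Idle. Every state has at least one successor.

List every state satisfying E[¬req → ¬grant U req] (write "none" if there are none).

{Idle, Release, Req}

States satisfying ¬req → ¬grant: {Idle, Release, Req}.
States satisfying req: {Release, Req}.
States satisfying E[¬req → ¬grant U req]: {Idle, Release, Req}.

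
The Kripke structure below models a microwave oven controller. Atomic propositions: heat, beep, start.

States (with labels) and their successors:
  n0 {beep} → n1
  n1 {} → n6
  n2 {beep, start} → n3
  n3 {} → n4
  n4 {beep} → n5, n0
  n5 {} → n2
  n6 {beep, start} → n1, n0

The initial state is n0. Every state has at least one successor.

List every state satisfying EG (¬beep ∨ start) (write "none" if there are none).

States satisfying ¬beep ∨ start: {n1, n2, n3, n5, n6}.
States satisfying EG (¬beep ∨ start): {n1, n6}.

{n1, n6}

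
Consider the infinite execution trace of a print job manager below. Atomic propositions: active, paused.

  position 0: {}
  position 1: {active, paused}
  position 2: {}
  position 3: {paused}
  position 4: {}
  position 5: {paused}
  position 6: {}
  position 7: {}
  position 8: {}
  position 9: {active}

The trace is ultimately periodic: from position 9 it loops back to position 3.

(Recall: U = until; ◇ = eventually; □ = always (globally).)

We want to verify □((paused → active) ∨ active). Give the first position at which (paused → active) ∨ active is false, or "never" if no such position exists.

3

Check (paused → active) ∨ active at each position in order: 0 ✓, 1 ✓, 2 ✓.
At position 3 the labels are {paused}, so (paused → active) ∨ active is false there. This is the first violation.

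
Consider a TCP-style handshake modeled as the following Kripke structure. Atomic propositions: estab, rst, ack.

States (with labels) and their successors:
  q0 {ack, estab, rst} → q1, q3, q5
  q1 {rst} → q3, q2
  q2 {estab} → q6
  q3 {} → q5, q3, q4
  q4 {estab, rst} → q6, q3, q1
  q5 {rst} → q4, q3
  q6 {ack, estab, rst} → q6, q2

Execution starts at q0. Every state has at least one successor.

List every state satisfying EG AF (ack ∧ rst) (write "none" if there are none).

{q2, q6}

States satisfying AF (ack ∧ rst): {q0, q2, q6}.
States satisfying EG AF (ack ∧ rst): {q2, q6}.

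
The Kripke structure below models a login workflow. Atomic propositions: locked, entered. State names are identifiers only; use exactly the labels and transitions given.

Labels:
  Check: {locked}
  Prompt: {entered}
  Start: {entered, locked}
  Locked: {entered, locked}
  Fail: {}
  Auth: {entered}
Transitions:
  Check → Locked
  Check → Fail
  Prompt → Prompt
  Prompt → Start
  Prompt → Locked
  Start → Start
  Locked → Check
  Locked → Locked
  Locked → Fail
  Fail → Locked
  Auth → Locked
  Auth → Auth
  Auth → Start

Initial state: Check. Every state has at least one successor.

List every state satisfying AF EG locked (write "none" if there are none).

{Check, Start, Locked, Fail}

States satisfying EG locked: {Check, Start, Locked}.
States satisfying AF EG locked: {Check, Start, Locked, Fail}.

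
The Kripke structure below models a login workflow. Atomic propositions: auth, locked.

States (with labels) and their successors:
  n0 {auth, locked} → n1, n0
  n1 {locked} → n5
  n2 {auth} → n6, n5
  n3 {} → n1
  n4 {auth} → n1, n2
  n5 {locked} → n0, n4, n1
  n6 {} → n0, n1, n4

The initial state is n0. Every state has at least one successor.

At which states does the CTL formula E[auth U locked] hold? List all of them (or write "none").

{n0, n1, n2, n4, n5}

States satisfying auth: {n0, n2, n4}.
States satisfying locked: {n0, n1, n5}.
States satisfying E[auth U locked]: {n0, n1, n2, n4, n5}.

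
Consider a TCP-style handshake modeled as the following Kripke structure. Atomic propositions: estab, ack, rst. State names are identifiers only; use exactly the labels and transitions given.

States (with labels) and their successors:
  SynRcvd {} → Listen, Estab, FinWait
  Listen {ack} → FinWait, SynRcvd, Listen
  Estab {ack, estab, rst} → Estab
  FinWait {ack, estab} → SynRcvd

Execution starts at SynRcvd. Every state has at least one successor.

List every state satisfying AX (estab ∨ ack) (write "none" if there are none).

States satisfying estab ∨ ack: {Listen, Estab, FinWait}.
States satisfying AX (estab ∨ ack): {SynRcvd, Estab}.

{SynRcvd, Estab}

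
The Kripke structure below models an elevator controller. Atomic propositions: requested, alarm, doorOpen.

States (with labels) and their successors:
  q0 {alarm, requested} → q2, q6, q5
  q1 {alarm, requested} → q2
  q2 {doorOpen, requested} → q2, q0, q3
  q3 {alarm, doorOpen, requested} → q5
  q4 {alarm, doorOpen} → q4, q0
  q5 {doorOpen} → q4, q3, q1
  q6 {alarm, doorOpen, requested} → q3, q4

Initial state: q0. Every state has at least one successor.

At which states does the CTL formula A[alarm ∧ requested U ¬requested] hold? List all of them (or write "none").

States satisfying alarm ∧ requested: {q0, q1, q3, q6}.
States satisfying ¬requested: {q4, q5}.
States satisfying A[alarm ∧ requested U ¬requested]: {q3, q4, q5, q6}.

{q3, q4, q5, q6}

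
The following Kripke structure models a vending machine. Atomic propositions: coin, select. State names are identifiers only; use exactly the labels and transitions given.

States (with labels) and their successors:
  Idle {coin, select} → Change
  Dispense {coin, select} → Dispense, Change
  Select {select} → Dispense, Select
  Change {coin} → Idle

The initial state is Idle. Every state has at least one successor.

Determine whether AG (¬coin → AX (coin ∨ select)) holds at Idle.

States satisfying ¬coin → AX (coin ∨ select): {Idle, Dispense, Select, Change}.
States satisfying AG (¬coin → AX (coin ∨ select)): {Idle, Dispense, Select, Change}.
Every state reachable from Idle satisfies ¬coin → AX (coin ∨ select).
Idle ∈ Sat(AG (¬coin → AX (coin ∨ select))).

Holds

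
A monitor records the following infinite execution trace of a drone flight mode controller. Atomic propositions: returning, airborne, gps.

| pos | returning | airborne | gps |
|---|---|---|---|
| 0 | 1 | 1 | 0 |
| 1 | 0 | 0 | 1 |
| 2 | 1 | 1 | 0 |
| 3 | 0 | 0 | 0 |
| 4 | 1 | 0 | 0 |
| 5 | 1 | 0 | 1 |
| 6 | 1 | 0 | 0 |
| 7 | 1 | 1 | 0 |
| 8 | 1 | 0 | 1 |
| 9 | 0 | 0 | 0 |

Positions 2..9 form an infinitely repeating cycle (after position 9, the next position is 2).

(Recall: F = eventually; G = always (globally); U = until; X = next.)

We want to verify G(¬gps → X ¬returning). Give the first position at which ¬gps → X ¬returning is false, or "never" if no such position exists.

Check ¬gps → X ¬returning at each position in order: 0 ✓, 1 ✓, 2 ✓.
At position 3 the labels are {} and the next position 4 has {returning}, so ¬gps → X ¬returning is false there. This is the first violation.

3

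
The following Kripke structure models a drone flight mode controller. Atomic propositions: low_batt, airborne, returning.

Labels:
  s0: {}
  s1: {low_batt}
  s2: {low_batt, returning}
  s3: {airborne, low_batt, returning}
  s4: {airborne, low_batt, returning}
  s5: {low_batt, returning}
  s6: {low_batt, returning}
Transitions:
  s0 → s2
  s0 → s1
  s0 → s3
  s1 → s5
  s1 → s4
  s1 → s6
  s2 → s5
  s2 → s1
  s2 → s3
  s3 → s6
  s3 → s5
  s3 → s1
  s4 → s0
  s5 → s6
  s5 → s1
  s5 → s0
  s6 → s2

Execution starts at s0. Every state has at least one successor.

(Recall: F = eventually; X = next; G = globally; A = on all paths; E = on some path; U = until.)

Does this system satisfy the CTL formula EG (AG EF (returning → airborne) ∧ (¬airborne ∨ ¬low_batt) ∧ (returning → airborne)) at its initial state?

States satisfying EG (AG EF (returning → airborne) ∧ (¬airborne ∨ ¬low_batt) ∧ (returning → airborne)): ∅.
No suitable path/successor from s0 witnesses the formula.
s0 ∉ Sat(EG (AG EF (returning → airborne) ∧ (¬airborne ∨ ¬low_batt) ∧ (returning → airborne))).

No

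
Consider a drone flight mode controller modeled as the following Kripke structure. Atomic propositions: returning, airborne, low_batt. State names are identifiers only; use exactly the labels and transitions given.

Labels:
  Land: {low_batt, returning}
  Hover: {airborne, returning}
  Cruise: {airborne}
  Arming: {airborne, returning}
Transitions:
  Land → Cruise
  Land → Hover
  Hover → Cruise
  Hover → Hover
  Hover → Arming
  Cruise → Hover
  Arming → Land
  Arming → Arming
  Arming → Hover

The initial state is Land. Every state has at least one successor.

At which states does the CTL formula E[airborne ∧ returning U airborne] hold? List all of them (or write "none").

{Hover, Cruise, Arming}

States satisfying airborne ∧ returning: {Hover, Arming}.
States satisfying airborne: {Hover, Cruise, Arming}.
States satisfying E[airborne ∧ returning U airborne]: {Hover, Cruise, Arming}.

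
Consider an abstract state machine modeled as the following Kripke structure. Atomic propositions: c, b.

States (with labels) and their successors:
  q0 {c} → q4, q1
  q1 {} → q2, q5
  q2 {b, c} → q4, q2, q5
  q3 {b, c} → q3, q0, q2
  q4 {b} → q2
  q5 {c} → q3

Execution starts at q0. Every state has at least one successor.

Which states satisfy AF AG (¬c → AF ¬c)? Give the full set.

{q0, q1, q2, q3, q4, q5}

States satisfying AG (¬c → AF ¬c): {q0, q1, q2, q3, q4, q5}.
States satisfying AF AG (¬c → AF ¬c): {q0, q1, q2, q3, q4, q5}.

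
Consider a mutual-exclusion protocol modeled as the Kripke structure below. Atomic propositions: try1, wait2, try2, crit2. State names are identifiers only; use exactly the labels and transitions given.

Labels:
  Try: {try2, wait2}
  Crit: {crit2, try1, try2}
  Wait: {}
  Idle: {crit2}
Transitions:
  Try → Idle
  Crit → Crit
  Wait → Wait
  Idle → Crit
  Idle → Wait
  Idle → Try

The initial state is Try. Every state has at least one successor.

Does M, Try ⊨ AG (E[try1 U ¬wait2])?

Violated

States satisfying E[try1 U ¬wait2]: {Crit, Wait, Idle}.
States satisfying AG (E[try1 U ¬wait2]): {Crit, Wait}.
Try is reachable from Try and violates E[try1 U ¬wait2], so AG fails at Try.
Try ∉ Sat(AG (E[try1 U ¬wait2])).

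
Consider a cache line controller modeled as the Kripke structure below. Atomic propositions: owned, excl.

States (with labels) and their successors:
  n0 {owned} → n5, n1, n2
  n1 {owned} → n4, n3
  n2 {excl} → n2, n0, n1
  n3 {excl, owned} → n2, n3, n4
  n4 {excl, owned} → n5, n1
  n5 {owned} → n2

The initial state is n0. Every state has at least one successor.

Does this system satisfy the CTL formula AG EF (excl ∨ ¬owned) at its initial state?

Yes

States satisfying EF (excl ∨ ¬owned): {n0, n1, n2, n3, n4, n5}.
States satisfying AG EF (excl ∨ ¬owned): {n0, n1, n2, n3, n4, n5}.
Every state reachable from n0 satisfies EF (excl ∨ ¬owned).
n0 ∈ Sat(AG EF (excl ∨ ¬owned)).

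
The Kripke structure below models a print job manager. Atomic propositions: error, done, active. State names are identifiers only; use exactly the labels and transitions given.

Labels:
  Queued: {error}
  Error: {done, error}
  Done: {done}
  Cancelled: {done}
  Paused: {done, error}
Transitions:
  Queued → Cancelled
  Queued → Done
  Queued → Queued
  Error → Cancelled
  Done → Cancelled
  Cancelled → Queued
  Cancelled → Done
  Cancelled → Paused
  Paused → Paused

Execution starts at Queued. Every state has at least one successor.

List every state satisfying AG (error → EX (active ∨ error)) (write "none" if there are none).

{Queued, Done, Cancelled, Paused}

States satisfying error → EX (active ∨ error): {Queued, Done, Cancelled, Paused}.
States satisfying AG (error → EX (active ∨ error)): {Queued, Done, Cancelled, Paused}.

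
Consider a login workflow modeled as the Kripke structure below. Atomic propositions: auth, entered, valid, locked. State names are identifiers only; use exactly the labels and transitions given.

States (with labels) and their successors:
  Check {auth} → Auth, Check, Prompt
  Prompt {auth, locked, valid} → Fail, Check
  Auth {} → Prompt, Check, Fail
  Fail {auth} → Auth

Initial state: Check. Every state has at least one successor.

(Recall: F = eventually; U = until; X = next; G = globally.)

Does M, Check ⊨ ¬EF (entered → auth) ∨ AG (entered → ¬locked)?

Holds

States satisfying entered → auth: {Check, Prompt, Auth, Fail}.
States satisfying EF (entered → auth): {Check, Prompt, Auth, Fail}.
States satisfying ¬EF (entered → auth): ∅.
States satisfying entered → ¬locked: {Check, Prompt, Auth, Fail}.
States satisfying AG (entered → ¬locked): {Check, Prompt, Auth, Fail}.
States satisfying ¬EF (entered → auth) ∨ AG (entered → ¬locked): {Check, Prompt, Auth, Fail}.
Check ∈ Sat(¬EF (entered → auth) ∨ AG (entered → ¬locked)).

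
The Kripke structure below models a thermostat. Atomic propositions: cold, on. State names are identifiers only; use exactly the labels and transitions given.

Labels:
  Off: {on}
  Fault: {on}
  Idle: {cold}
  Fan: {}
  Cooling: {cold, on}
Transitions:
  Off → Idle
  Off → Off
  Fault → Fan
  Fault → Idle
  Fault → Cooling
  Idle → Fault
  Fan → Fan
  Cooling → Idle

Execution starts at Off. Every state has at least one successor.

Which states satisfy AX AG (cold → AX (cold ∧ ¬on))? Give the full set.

States satisfying AG (cold → AX (cold ∧ ¬on)): {Fan}.
States satisfying AX AG (cold → AX (cold ∧ ¬on)): {Fan}.

{Fan}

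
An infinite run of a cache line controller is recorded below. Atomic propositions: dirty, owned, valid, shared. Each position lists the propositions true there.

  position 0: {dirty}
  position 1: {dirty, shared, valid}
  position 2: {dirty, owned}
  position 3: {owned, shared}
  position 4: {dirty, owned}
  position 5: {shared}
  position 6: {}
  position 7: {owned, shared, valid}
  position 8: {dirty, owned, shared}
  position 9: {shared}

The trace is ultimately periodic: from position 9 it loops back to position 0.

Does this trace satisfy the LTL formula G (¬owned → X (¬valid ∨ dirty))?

Violated

¬owned → X (¬valid ∨ dirty) must hold at every position from 0 onward. It fails at position 6, so G (¬owned → X (¬valid ∨ dirty)) is false.
Positions where ¬owned holds: 0, 1, 5, 6, 9.
Check X (¬valid ∨ dirty) at each: 0→ok, 1→ok, 5→ok, 6→fails, 9→ok.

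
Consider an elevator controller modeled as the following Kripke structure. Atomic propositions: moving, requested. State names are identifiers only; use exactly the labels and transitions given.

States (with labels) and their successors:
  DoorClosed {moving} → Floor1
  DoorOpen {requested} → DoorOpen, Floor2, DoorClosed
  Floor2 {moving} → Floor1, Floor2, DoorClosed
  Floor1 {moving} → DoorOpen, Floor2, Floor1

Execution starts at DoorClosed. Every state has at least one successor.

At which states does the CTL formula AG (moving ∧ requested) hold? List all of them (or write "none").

none

States satisfying moving ∧ requested: ∅.
States satisfying AG (moving ∧ requested): ∅.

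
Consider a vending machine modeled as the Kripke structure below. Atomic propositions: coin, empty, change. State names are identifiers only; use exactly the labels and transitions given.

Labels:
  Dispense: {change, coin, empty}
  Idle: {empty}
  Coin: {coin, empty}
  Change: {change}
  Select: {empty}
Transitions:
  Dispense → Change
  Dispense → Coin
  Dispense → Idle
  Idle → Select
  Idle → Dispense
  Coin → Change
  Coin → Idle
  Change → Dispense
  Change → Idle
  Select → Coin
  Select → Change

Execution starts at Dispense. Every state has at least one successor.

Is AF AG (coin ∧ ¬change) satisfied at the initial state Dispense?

Violated

States satisfying AG (coin ∧ ¬change): ∅.
States satisfying AF AG (coin ∧ ¬change): ∅.
There is a path from Dispense along which AG (coin ∧ ¬change) never holds.
Dispense ∉ Sat(AF AG (coin ∧ ¬change)).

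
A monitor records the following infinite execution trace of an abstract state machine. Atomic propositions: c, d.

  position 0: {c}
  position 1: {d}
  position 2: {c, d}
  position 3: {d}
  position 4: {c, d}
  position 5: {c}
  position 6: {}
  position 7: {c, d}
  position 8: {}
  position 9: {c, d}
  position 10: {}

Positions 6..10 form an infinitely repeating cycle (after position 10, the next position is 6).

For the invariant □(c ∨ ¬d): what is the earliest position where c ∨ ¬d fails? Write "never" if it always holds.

1

Check c ∨ ¬d at each position in order: 0 ✓.
At position 1 the labels are {d}, so c ∨ ¬d is false there. This is the first violation.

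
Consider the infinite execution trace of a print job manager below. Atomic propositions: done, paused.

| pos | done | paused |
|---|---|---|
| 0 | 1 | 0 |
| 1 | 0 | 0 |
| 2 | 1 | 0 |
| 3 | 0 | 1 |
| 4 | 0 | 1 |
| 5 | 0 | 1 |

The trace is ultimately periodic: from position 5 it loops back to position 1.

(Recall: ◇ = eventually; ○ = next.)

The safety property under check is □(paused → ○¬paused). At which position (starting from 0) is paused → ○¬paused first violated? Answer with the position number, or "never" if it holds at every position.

3

Check paused → ○¬paused at each position in order: 0 ✓, 1 ✓, 2 ✓.
At position 3 the labels are {paused} and the next position 4 has {paused}, so paused → ○¬paused is false there. This is the first violation.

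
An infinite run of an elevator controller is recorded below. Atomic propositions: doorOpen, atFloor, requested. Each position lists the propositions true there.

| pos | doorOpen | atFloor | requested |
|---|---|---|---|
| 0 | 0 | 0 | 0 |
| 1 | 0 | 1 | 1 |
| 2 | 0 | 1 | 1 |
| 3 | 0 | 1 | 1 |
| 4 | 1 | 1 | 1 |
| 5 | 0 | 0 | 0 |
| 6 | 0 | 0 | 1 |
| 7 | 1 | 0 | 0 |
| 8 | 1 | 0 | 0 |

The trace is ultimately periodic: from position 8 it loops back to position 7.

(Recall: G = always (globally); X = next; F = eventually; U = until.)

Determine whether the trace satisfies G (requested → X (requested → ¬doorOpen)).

requested → X (requested → ¬doorOpen) must hold at every position from 0 onward. It fails at position 3, so G (requested → X (requested → ¬doorOpen)) is false.
Positions where requested holds: 1, 2, 3, 4, 6.
Check X (requested → ¬doorOpen) at each: 1→ok, 2→ok, 3→fails, 4→ok, 6→ok.

Violated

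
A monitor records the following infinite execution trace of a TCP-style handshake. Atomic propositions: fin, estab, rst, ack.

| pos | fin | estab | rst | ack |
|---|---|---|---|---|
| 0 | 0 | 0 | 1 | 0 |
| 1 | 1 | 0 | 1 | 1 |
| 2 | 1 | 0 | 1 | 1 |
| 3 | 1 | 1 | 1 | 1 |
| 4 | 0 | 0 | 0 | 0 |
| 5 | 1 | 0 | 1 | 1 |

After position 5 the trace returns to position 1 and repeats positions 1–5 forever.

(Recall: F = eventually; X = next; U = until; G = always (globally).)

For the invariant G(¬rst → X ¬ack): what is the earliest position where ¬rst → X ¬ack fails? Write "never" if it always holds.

Check ¬rst → X ¬ack at each position in order: 0 ✓, 1 ✓, 2 ✓, 3 ✓.
At position 4 the labels are {} and the next position 5 has {ack, fin, rst}, so ¬rst → X ¬ack is false there. This is the first violation.

4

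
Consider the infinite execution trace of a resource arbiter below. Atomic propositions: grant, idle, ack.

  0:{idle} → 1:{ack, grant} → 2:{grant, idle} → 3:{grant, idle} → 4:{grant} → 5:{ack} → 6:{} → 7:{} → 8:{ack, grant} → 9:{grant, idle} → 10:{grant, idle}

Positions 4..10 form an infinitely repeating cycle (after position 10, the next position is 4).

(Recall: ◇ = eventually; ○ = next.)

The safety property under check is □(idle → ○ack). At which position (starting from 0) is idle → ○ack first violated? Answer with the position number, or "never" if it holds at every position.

2

Check idle → ○ack at each position in order: 0 ✓, 1 ✓.
At position 2 the labels are {grant, idle} and the next position 3 has {grant, idle}, so idle → ○ack is false there. This is the first violation.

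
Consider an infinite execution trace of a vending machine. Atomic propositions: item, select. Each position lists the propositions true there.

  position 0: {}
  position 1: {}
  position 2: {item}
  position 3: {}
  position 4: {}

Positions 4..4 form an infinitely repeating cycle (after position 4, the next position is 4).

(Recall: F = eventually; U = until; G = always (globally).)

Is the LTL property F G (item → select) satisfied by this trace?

G (item → select) holds at position 3, which is reachable from 0, so F G (item → select) holds.

Satisfied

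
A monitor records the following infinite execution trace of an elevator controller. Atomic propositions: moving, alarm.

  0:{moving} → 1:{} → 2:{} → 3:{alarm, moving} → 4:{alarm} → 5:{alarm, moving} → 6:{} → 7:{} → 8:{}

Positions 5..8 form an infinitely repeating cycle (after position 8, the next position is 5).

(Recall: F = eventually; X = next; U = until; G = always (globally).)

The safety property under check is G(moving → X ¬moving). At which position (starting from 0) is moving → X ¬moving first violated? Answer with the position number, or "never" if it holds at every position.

never

moving → X ¬moving holds at every position 0..8, and those are all the positions the trace ever visits, so the invariant G(moving → X ¬moving) is never violated.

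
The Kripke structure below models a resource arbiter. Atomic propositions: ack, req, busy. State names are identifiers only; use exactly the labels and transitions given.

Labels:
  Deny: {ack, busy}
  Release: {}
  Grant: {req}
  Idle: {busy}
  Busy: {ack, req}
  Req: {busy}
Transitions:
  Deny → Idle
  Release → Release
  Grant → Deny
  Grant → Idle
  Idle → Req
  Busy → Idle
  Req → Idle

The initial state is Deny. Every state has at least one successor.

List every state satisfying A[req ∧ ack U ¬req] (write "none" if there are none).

{Deny, Release, Idle, Busy, Req}

States satisfying req ∧ ack: {Busy}.
States satisfying ¬req: {Deny, Release, Idle, Req}.
States satisfying A[req ∧ ack U ¬req]: {Deny, Release, Idle, Busy, Req}.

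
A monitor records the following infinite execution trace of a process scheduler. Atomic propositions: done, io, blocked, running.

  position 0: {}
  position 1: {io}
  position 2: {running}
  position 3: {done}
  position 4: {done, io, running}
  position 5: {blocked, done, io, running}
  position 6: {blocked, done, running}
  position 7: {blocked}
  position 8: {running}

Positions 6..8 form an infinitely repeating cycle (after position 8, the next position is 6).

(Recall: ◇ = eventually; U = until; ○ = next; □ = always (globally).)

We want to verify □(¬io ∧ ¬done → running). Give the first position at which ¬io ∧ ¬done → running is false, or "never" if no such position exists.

0

At position 0 the labels are {}, so ¬io ∧ ¬done → running is false there. This is the first violation.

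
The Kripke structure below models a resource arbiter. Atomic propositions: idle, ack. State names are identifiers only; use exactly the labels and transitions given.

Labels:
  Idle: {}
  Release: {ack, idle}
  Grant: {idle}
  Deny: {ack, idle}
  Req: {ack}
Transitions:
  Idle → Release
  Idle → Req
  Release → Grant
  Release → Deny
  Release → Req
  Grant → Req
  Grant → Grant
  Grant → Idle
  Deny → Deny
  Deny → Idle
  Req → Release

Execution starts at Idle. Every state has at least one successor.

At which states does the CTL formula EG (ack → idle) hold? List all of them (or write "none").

States satisfying ack → idle: {Idle, Release, Grant, Deny}.
States satisfying EG (ack → idle): {Idle, Release, Grant, Deny}.

{Idle, Release, Grant, Deny}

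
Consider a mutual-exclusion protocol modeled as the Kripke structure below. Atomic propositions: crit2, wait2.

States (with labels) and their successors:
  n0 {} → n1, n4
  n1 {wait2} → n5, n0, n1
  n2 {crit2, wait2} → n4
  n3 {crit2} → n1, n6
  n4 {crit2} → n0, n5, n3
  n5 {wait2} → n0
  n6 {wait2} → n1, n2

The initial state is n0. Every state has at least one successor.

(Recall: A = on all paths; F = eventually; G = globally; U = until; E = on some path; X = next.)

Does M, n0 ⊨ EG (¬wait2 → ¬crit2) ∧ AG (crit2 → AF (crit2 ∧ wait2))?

States satisfying ¬wait2 → ¬crit2: {n0, n1, n2, n5, n6}.
States satisfying EG (¬wait2 → ¬crit2): {n0, n1, n5, n6}.
States satisfying crit2 → AF (crit2 ∧ wait2): {n0, n1, n2, n5, n6}.
States satisfying AG (crit2 → AF (crit2 ∧ wait2)): ∅.
States satisfying EG (¬wait2 → ¬crit2) ∧ AG (crit2 → AF (crit2 ∧ wait2)): ∅.
n0 ∉ Sat(EG (¬wait2 → ¬crit2) ∧ AG (crit2 → AF (crit2 ∧ wait2))).

No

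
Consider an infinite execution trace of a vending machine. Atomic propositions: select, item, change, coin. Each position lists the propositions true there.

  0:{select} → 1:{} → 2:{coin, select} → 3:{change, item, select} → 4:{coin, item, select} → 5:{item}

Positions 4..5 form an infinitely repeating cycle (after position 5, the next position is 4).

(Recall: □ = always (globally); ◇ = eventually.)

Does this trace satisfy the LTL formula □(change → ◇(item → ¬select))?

change → ◇(item → ¬select) holds at every position 0..5, and those are all positions ever visited, so □(change → ◇(item → ¬select)) holds.
Positions where change holds: 3.
Check ◇(item → ¬select) at each: 3→ok.

Satisfied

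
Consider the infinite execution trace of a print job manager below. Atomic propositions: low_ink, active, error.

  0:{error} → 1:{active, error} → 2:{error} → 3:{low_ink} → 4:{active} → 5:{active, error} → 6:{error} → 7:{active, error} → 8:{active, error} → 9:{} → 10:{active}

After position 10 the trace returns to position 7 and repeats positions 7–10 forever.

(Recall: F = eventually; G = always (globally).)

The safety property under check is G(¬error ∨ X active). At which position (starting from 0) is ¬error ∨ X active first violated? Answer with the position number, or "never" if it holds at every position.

1

Check ¬error ∨ X active at each position in order: 0 ✓.
At position 1 the labels are {active, error} and the next position 2 has {error}, so ¬error ∨ X active is false there. This is the first violation.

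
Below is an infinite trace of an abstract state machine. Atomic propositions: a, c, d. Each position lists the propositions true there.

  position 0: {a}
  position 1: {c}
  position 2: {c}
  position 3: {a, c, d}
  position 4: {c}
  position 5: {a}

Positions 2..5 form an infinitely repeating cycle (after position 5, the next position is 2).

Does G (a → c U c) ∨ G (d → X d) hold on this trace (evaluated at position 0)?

a → c U c must hold at every position from 0 onward. It fails at position 0, so G (a → c U c) is false.
Positions where a holds: 0, 3, 5.
Check c U c at each: 0→fails, 3→ok, 5→fails.
d → X d must hold at every position from 0 onward. It fails at position 3, so G (d → X d) is false.
Positions where d holds: 3.
Check X d at each: 3→fails.
At position 0: G (a → c U c) is false; G (d → X d) is false; so G (a → c U c) ∨ G (d → X d) is false.

No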